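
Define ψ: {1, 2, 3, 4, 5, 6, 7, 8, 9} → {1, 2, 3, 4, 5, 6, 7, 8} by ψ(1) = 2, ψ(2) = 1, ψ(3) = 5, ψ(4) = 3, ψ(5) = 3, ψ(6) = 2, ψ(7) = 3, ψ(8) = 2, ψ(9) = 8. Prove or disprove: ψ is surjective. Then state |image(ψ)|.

No element maps to 4, so ψ is not surjective.
The image of ψ is {1, 2, 3, 5, 8}, which has 5 elements.

5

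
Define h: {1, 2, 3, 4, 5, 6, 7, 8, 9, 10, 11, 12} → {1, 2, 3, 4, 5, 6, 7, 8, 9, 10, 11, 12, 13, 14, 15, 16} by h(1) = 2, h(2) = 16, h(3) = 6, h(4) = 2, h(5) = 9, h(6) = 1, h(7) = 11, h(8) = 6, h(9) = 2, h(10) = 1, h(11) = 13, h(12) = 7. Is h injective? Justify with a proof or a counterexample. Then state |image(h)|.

8

h(1) = 2 = h(4) with 1 ≠ 4, so h is not injective.
The image of h is {1, 2, 6, 7, 9, 11, 13, 16}, which has 8 elements.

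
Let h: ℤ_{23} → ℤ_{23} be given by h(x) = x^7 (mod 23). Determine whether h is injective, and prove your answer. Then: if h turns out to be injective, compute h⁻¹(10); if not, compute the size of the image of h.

21

Since 23 is prime, the nonzero elements of ℤ_{23} form a cyclic group of order 22.
As gcd(7, 22) = 1, raising to the 7th power is a bijection on this group: if u^7 ≡ v^7 then (uv^{−1})^7 = 1, and the only element of order dividing gcd(7, 22) = 1 is 1, so u = v.
With h(0) = 0 this makes h injective on all of ℤ_{23}, hence bijective (finite equal-size domain and codomain). In particular h is injective.
Since h is injective, we find the preimage of 10. The inverse of x ↦ x^7 on (ℤ_{23})^× is x ↦ x^19, because 7·19 = 133 = 6·22 + 1 ≡ 1 (mod 22) and x^{22} = 1 for x ≠ 0 (Fermat). So h⁻¹(10) = 10^19 mod 23.
Repeated squaring mod 23: 10^1 ≡ 10, 10^2 ≡ 10² = 100 ≡ 8, 10^4 ≡ 8² = 64 ≡ 18, 10^8 ≡ 18² = 324 ≡ 2, 10^16 ≡ 2² = 4. Since 19 = 16 + 2 + 1, 10^19 ≡ 4·8·10: 4·8 = 32 ≡ 9, then 9·10 = 90 ≡ 21. So 10^19 ≡ 21 (mod 23).
Hence h⁻¹(10) = 21.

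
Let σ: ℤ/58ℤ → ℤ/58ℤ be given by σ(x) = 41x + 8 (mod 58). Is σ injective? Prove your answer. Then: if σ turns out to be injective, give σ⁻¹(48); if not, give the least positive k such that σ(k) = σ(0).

Recall that σ is injective when σ(x_1) = σ(x_2) forces x_1 = x_2.
If σ(x_1) = σ(x_2), then 41x_1 ≡ 41x_2 (mod 58). Because gcd(41, 58) = 1, we may cancel 41 to get x_1 ≡ x_2 (mod 58).
Hence σ is injective.
We now compute 41⁻¹ mod 58 explicitly. Euclid's algorithm: 58 = 1·41 + 17, 41 = 2·17 + 7, 17 = 2·7 + 3, 7 = 2·3 + 1; back-substituting gives 1 = 17·41 − 12·58, so 41⁻¹ ≡ 17 (mod 58).
Since σ is injective, we find σ⁻¹(48): we need 41x ≡ 48 − 8 ≡ 40 (mod 58). Using 41⁻¹ = 17: x ≡ 17·40 = 680 = 11·58 + 42, so x = 42.
Check: σ(42) = 41·42 + 8 = 1730 = 29·58 + 48 ≡ 48 (mod 58).

42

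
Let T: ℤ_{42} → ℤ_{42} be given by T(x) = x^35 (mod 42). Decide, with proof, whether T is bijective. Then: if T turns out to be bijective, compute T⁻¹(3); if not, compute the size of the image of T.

Computing x^35 mod 42 for each x (by repeated squaring, reducing mod 42 at every step), the values T(0), T(1), …, T(41) are: 0, 1, 32, 33, 16, 17, 6, 7, 8, 39, 40, 23, 24, 13, 14, 15, 4, 5, 30, 31, 20, 21, 22, 11, 12, 37, 38, 27, 28, 29, 18, 19, 2, 3, 34, 35, 36, 25, 26, 9, 10, 41.
Every element of ℤ_{42} appears exactly once in this list, so T is a bijection, and in particular bijective.
Since T is bijective, we read off the preimage of 3 from the same table: T(33) = 3, so T⁻¹(3) = 33.

33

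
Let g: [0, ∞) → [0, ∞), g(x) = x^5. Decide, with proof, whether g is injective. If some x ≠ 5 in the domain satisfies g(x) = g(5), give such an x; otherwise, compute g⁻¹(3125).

On [0, ∞), x ↦ x^5 is strictly increasing, so g(a) = g(b) forces a = b. So g is injective.
Since x ↦ x^5 is strictly increasing on [0, ∞), it is injective there, so no x ≠ 5 in the domain has g(x) = g(5). We therefore compute g⁻¹(3125) = 3125^{1/5} = 5 (indeed 5^5 = 3125).

5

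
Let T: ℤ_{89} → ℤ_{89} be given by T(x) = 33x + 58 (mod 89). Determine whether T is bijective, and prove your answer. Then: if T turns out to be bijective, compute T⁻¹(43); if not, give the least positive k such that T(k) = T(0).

40

If T(u) = T(v), then 33u ≡ 33v (mod 89). Because gcd(33, 89) = 1, we may cancel 33 to get u ≡ v (mod 89).
We now compute 33⁻¹ mod 89 explicitly. Euclid's algorithm: 89 = 2·33 + 23, 33 = 1·23 + 10, 23 = 2·10 + 3, 10 = 3·3 + 1; back-substituting gives 1 = 27·33 − 10·89, so 33⁻¹ ≡ 27 (mod 89).
For any y ∈ ℤ_{89}, x = 27(y − 58) mod 89 satisfies T(x) = 33·27(y − 58) + 58 ≡ y (since 33·27 ≡ 1 mod 89). So every y has a preimage.
Hence T is bijective.
Since T is bijective, we find T⁻¹(43): we need 33x ≡ 43 − 58 ≡ 74 (mod 89). Using 33⁻¹ = 27: x ≡ 27·74 = 1998 = 22·89 + 40, so x = 40.
Check: T(40) = 33·40 + 58 = 1378 = 15·89 + 43 ≡ 43 (mod 89).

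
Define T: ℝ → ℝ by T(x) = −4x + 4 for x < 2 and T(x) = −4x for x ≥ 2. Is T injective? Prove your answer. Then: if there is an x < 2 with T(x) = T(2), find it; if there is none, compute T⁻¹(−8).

2

Both pieces are strictly decreasing (slopes −4 and −4), so each is injective on its own interval.
The left piece maps (−∞, 2) onto (−4, ∞); the right piece maps [2, ∞) onto (−∞, −8].
These images are disjoint, so no value is attained by both pieces. Therefore T is injective.
Because the two images are disjoint, no x < 2 has T(x) = T(2), so we compute T⁻¹(−8): −8 lies in (−∞, −8], so solve −4x = −8: x = (−8 − 0)/(−4) = 2.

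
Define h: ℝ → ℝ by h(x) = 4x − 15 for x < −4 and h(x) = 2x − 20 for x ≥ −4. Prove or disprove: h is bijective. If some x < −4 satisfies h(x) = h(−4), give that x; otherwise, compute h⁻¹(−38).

-23/4

Both pieces are strictly increasing (slopes 4 and 2), so each is injective on its own interval.
The left piece maps (−∞, −4) onto (−∞, −31); the right piece maps [−4, ∞) onto [−28, ∞).
The images leave a gap (−31 has no preimage), so h is not surjective, hence not bijective.
Because the two images are disjoint, no x < −4 has h(x) = h(−4), so we compute h⁻¹(−38): −38 lies in (−∞, −31), so solve 4x − 15 = −38: x = (−38 + 15)/4 = −23/4.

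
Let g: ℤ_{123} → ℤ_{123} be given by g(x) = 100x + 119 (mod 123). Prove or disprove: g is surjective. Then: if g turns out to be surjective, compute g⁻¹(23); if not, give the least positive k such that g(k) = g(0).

63

Recall: surjectivity means every element of the codomain has a preimage under g.
Since gcd(100, 123) = 1, 100 is invertible modulo 123. Euclid's algorithm: 123 = 1·100 + 23, 100 = 4·23 + 8, 23 = 2·8 + 7, 8 = 1·7 + 1; back-substituting gives 1 = 16·100 − 13·123, so 100⁻¹ ≡ 16 (mod 123).
For any y ∈ ℤ_{123}, x = 16(y − 119) mod 123 satisfies g(x) = 100·16(y − 119) + 119 ≡ y (since 100·16 ≡ 1 mod 123). So every y has a preimage.
Hence g is surjective.
Since g is surjective, we find g⁻¹(23): we need 100x ≡ 23 − 119 ≡ 27 (mod 123). Using 100⁻¹ = 16: x ≡ 16·27 = 432 = 3·123 + 63, so x = 63.
Check: g(63) = 100·63 + 119 = 6419 = 52·123 + 23 ≡ 23 (mod 123).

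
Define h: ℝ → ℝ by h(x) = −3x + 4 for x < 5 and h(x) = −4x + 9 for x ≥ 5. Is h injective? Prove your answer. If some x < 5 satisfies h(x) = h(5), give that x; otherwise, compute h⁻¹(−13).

Both pieces are strictly decreasing (slopes −3 and −4), so each is injective on its own interval.
The left piece maps (−∞, 5) onto (−11, ∞); the right piece maps [5, ∞) onto (−∞, −11].
These images are disjoint, so no value is attained by both pieces. Hence h is injective.
Because the two images are disjoint, no x < 5 has h(x) = h(5), so we compute h⁻¹(−13): −13 lies in (−∞, −11], so solve −4x + 9 = −13: x = (−13 − 9)/(−4) = 11/2.

11/2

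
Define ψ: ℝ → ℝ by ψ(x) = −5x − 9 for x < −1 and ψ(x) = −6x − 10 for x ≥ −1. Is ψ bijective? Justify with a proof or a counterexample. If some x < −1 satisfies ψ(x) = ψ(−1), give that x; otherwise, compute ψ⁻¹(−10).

Both pieces are strictly decreasing (slopes −5 and −6), so each is injective on its own interval.
The left piece maps (−∞, −1) onto (−4, ∞); the right piece maps [−1, ∞) onto (−∞, −4].
Since −4 = −4, the images partition ℝ: ψ is injective and surjective, hence bijective.
Because the two images are disjoint, no x < −1 has ψ(x) = ψ(−1), so we compute ψ⁻¹(−10): −10 lies in (−∞, −4], so solve −6x − 10 = −10: x = (−10 + 10)/(−6) = 0.

0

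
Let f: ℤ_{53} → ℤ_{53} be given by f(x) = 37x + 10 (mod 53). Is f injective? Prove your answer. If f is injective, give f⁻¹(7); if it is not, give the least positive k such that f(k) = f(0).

Suppose f(a) = f(b) in ℤ_{53}. Then 37a + 10 ≡ 37b + 10 (mod 53), hence 37(a − b) ≡ 0 (mod 53).
Since gcd(37, 53) = 1, 37 is invertible modulo 53, therefore a − b ≡ 0 (mod 53), i.e. a = b.
Thus f is injective.
We now compute 37⁻¹ mod 53 explicitly. Euclid's algorithm: 53 = 1·37 + 16, 37 = 2·16 + 5, 16 = 3·5 + 1; back-substituting gives 1 = 43·37 − 30·53, so 37⁻¹ ≡ 43 (mod 53).
Since f is injective, we find f⁻¹(7): we need 37x ≡ 7 − 10 ≡ 50 (mod 53). Using 37⁻¹ = 43: x ≡ 43·50 = 2150 = 40·53 + 30, so x = 30.
Check: f(30) = 37·30 + 10 = 1120 = 21·53 + 7 ≡ 7 (mod 53).

30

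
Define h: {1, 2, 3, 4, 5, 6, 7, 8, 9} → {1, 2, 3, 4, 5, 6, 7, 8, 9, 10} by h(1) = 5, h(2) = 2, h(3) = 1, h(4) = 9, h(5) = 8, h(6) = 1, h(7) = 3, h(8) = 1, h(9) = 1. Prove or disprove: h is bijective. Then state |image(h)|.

h(3) = 1 = h(6) with 3 ≠ 6, so h is not injective, hence not bijective.
The image of h is {1, 2, 3, 5, 8, 9}, which has 6 elements.

6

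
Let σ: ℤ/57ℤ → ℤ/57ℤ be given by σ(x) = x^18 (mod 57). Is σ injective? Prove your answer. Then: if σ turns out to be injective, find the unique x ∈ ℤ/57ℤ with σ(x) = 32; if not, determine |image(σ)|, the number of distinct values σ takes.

4

σ(1) = 1^18 = 1.
σ(2): Repeated squaring mod 57: 2^1 ≡ 2, 2^2 ≡ 2² = 4, 2^4 ≡ 4² = 16, 2^8 ≡ 16² = 256 ≡ 28, 2^16 ≡ 28² = 784 ≡ 43. Since 18 = 16 + 2, 2^18 ≡ 43·4: 43·4 = 172 ≡ 1. So 2^18 ≡ 1 (mod 57).
So σ(1) = σ(2) = 1 while 1 ≠ 2, so σ is not injective.
Since σ is not injective, we determine |image(σ)|. Computing x^18 mod 57 for each x (by repeated squaring, reducing mod 57 at every step), the values σ(0), σ(1), …, σ(56) are: 0, 1, 1, 39, 1, 1, 39, 1, 1, 39, 1, 1, 39, 1, 1, 39, 1, 1, 39, 19, 1, 39, 1, 1, 39, 1, 1, 39, 1, 1, 39, 1, 1, 39, 1, 1, 39, 1, 19, 39, 1, 1, 39, 1, 1, 39, 1, 1, 39, 1, 1, 39, 1, 1, 39, 1, 1.
The distinct values are {0, 1, 19, 39}; there are 4 of them.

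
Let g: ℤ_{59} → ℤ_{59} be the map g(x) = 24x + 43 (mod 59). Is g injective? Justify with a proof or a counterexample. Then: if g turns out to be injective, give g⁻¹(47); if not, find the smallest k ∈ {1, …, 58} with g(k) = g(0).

Suppose g(u) = g(v) in ℤ_{59}. Then 24u + 43 ≡ 24v + 43 (mod 59), therefore 24(u − v) ≡ 0 (mod 59).
Since gcd(24, 59) = 1, 24 is invertible modulo 59, so u − v ≡ 0 (mod 59), i.e. u = v.
Therefore g is injective.
We now compute 24⁻¹ mod 59 explicitly. Euclid's algorithm: 59 = 2·24 + 11, 24 = 2·11 + 2, 11 = 5·2 + 1; back-substituting gives 1 = 32·24 − 13·59, so 24⁻¹ ≡ 32 (mod 59).
Since g is injective, we find g⁻¹(47): we need 24x ≡ 47 − 43 ≡ 4 (mod 59). Using 24⁻¹ = 32: x ≡ 32·4 = 128 = 2·59 + 10, so x = 10.
Check: g(10) = 24·10 + 43 = 283 = 4·59 + 47 ≡ 47 (mod 59).

10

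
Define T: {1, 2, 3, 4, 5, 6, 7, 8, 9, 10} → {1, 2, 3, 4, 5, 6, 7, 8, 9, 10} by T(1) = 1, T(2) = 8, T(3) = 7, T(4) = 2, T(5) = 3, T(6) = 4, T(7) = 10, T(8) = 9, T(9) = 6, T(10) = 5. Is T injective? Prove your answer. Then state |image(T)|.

The values T(1), …, T(10) are 1, 8, 7, 2, 3, 4, 10, 9, 6, 5 — all distinct.
So T(u) = T(v) only when u = v, and T is injective.
The image of T is {1, 2, 3, 4, 5, 6, 7, 8, 9, 10}, which has 10 elements.

10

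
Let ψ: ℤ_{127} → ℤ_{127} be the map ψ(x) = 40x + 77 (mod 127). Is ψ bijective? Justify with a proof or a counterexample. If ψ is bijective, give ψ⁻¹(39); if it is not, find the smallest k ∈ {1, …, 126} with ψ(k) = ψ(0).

107

By definition, injectivity means: for all x_1, x_2 in the domain, ψ(x_1) = ψ(x_2) implies x_1 = x_2.
Suppose ψ(x_1) = ψ(x_2) in ℤ_{127}. Then 40x_1 + 77 ≡ 40x_2 + 77 (mod 127), hence 40(x_1 − x_2) ≡ 0 (mod 127).
Since gcd(40, 127) = 1, 40 is invertible modulo 127, therefore x_1 − x_2 ≡ 0 (mod 127), i.e. x_1 = x_2.
We now compute 40⁻¹ mod 127 explicitly. Euclid's algorithm: 127 = 3·40 + 7, 40 = 5·7 + 5, 7 = 1·5 + 2, 5 = 2·2 + 1; back-substituting gives 1 = 54·40 − 17·127, so 40⁻¹ ≡ 54 (mod 127).
For any y ∈ ℤ_{127}, x = 54(y − 77) mod 127 satisfies ψ(x) = 40·54(y − 77) + 77 ≡ y (since 40·54 ≡ 1 mod 127). So every y has a preimage.
Thus ψ is bijective.
Since ψ is bijective, we compute ψ⁻¹(39): solve 40x + 77 ≡ 39 (mod 127), i.e. 40x ≡ 89 (mod 127).
Multiplying by 40⁻¹ = 54 gives x ≡ 54·89 = 4806 = 37·127 + 107 ≡ 107 (mod 127).
Check: ψ(107) = 40·107 + 77 = 4357 = 34·127 + 39 ≡ 39 (mod 127).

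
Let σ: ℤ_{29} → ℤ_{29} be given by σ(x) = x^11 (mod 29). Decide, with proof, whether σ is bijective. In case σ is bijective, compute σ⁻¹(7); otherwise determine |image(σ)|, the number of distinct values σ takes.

Since 29 is prime, the nonzero elements of ℤ_{29} form a cyclic group of order 28.
As gcd(11, 28) = 1, raising to the 11th power is a bijection on this group: if a^11 ≡ b^11 then (ab^{−1})^11 = 1, and the only element of order dividing gcd(11, 28) = 1 is 1, so a = b.
With σ(0) = 0 this makes σ injective on all of ℤ_{29}, hence bijective (finite equal-size domain and codomain). In particular σ is bijective.
Since σ is bijective, we find the preimage of 7. The inverse of x ↦ x^11 on (ℤ_{29})^× is x ↦ x^23, because 11·23 = 253 = 9·28 + 1 ≡ 1 (mod 28) and x^{28} = 1 for x ≠ 0 (Fermat). So σ⁻¹(7) = 7^23 mod 29.
Repeated squaring mod 29: 7^1 ≡ 7, 7^2 ≡ 7² = 49 ≡ 20, 7^4 ≡ 20² = 400 ≡ 23, 7^8 ≡ 23² = 529 ≡ 7, 7^16 ≡ 7² = 49 ≡ 20. Since 23 = 16 + 4 + 2 + 1, 7^23 ≡ 20·23·20·7: 20·23 = 460 ≡ 25, then 25·20 = 500 ≡ 7, then 7·7 = 49 ≡ 20. So 7^23 ≡ 20 (mod 29).
Hence σ⁻¹(7) = 20.

20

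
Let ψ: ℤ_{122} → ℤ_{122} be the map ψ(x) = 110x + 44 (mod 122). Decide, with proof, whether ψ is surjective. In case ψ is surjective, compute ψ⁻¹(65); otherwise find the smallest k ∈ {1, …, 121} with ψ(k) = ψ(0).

Since gcd(110, 122) = 2, we have 110x ≡ 0 (mod 2) for all x, so ψ(x) ≡ 0 (mod 2).
But 1 ≢ 0 (mod 2), so 1 ∈ ℤ_{122} has no preimage. So ψ is not surjective.
Since ψ is not surjective, we find the least positive k with ψ(k) = ψ(0): this means 110k ≡ 0 (mod 122), i.e. 122 ∣ 110k. Since gcd(110, 122) = 2, dividing through by 2 this holds exactly when 61 ∣ 55k, and as gcd(55, 61) = 1, exactly when 61 ∣ k.
The smallest positive such k is 61.

61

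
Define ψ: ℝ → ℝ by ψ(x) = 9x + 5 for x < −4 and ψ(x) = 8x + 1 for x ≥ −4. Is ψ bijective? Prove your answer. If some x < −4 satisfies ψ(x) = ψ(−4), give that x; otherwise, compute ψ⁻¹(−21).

Both pieces are strictly increasing (slopes 9 and 8), so each is injective on its own interval.
The left piece maps (−∞, −4) onto (−∞, −31); the right piece maps [−4, ∞) onto [−31, ∞).
Since −31 = −31, the images partition ℝ: ψ is injective and surjective, hence bijective.
Because the two images are disjoint, no x < −4 has ψ(x) = ψ(−4), so we compute ψ⁻¹(−21): −21 lies in [−31, ∞), so solve 8x + 1 = −21: x = (−21 − 1)/8 = −11/4.

-11/4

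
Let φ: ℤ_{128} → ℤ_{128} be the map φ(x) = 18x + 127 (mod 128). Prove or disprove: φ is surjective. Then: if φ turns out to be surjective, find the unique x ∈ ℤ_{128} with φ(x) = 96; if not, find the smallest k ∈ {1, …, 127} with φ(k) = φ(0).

By definition, φ is surjective if every y in the codomain equals φ(x) for some x in the domain.
Since gcd(18, 128) = 2, we have 18x ≡ 0 (mod 2) for all x, so φ(x) ≡ 1 (mod 2).
But 0 ≢ 1 (mod 2), so 0 ∈ ℤ_{128} has no preimage. Thus φ is not surjective.
Since φ is not surjective, we find the least positive k with φ(k) = φ(0): this means 18k ≡ 0 (mod 128), i.e. 128 ∣ 18k. Since gcd(18, 128) = 2, dividing through by 2 this holds exactly when 64 ∣ 9k, and as gcd(9, 64) = 1, exactly when 64 ∣ k.
The smallest positive such k is 64.

64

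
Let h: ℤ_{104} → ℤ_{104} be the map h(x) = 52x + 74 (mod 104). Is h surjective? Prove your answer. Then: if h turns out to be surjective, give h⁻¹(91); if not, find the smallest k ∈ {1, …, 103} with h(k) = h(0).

Recall: h is surjective if every y in the codomain equals h(x) for some x in the domain.
Since gcd(52, 104) = 52, we have 52x ≡ 0 (mod 52) for all x, so h(x) ≡ 22 (mod 52).
But 0 ≢ 22 (mod 52), so 0 ∈ ℤ_{104} has no preimage. Therefore h is not surjective.
Since h is not surjective, we find the least positive k with h(k) = h(0): this means 52k ≡ 0 (mod 104), i.e. 104 ∣ 52k. Since gcd(52, 104) = 52, dividing through by 52 this holds exactly when 2 ∣ k.
The smallest positive such k is 2.

2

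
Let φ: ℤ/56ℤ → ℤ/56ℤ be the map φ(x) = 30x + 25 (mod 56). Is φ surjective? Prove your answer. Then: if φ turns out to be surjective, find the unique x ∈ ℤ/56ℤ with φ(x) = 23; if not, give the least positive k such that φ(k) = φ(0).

28

By definition, surjectivity means every element of the codomain has a preimage under φ.
Since gcd(30, 56) = 2, we have 30x ≡ 0 (mod 2) for all x, so φ(x) ≡ 1 (mod 2).
But 0 ≢ 1 (mod 2), so 0 ∈ ℤ/56ℤ has no preimage. So φ is not surjective.
Since φ is not surjective, we find the least positive k with φ(k) = φ(0): this means 30k ≡ 0 (mod 56), i.e. 56 ∣ 30k. Since gcd(30, 56) = 2, dividing through by 2 this holds exactly when 28 ∣ 15k, and as gcd(15, 28) = 1, exactly when 28 ∣ k.
The smallest positive such k is 28.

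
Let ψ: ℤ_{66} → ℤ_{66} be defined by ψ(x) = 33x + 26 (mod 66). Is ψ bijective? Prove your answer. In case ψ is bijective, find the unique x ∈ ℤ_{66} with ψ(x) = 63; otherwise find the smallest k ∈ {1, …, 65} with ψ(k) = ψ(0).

2

By definition, ψ is injective if ψ(s) = ψ(t) implies s = t.
We have gcd(33, 66) = 33 > 1. Taking s = 0 and t = 2: ψ(0) = 26 and ψ(2) = 33·2 + 26 = 92 ≡ 26 (mod 66).
So ψ(0) = ψ(2) while 0 ≠ 2, therefore ψ is not injective, hence not bijective.
Since ψ is not bijective, we find the least positive k with ψ(k) = ψ(0): this means 33k ≡ 0 (mod 66), i.e. 66 ∣ 33k. Since gcd(33, 66) = 33, dividing through by 33 this holds exactly when 2 ∣ k.
The smallest positive such k is 2.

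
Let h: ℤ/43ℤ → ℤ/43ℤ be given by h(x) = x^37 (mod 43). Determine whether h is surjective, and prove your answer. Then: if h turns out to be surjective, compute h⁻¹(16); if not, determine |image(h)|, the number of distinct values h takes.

Since 43 is prime, the nonzero elements of ℤ/43ℤ form a cyclic group of order 42.
As gcd(37, 42) = 1, raising to the 37th power is a bijection on this group: if a^37 ≡ b^37 then (ab^{−1})^37 = 1, and the only element of order dividing gcd(37, 42) = 1 is 1, so a = b.
With h(0) = 0 this makes h injective on all of ℤ/43ℤ, hence bijective (finite equal-size domain and codomain). In particular h is surjective.
Since h is surjective, we find the preimage of 16. The inverse of x ↦ x^37 on (ℤ/43ℤ)^× is x ↦ x^25, because 37·25 = 925 = 22·42 + 1 ≡ 1 (mod 42) and x^{42} = 1 for x ≠ 0 (Fermat). So h⁻¹(16) = 16^25 mod 43.
Repeated squaring mod 43: 16^1 ≡ 16, 16^2 ≡ 16² = 256 ≡ 41, 16^4 ≡ 41² = 1681 ≡ 4, 16^8 ≡ 4² = 16, 16^16 ≡ 16² = 256 ≡ 41. Since 25 = 16 + 8 + 1, 16^25 ≡ 41·16·16: 41·16 = 656 ≡ 11, then 11·16 = 176 ≡ 4. So 16^25 ≡ 4 (mod 43).
Hence h⁻¹(16) = 4.

4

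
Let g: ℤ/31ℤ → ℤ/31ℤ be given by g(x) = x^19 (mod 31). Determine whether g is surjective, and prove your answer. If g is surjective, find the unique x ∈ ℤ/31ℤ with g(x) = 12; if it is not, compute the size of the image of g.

Since 31 is prime, the nonzero elements of ℤ/31ℤ form a cyclic group of order 30.
As gcd(19, 30) = 1, raising to the 19th power is a bijection on this group: if u^19 ≡ v^19 then (uv^{−1})^19 = 1, and the only element of order dividing gcd(19, 30) = 1 is 1, so u = v.
With g(0) = 0 this makes g injective on all of ℤ/31ℤ, hence bijective (finite equal-size domain and codomain). In particular g is surjective.
Since g is surjective, we find the preimage of 12. The inverse of x ↦ x^19 on (ℤ/31ℤ)^× is x ↦ x^19, because 19·19 = 361 = 12·30 + 1 ≡ 1 (mod 30) and x^{30} = 1 for x ≠ 0 (Fermat). So g⁻¹(12) = 12^19 mod 31.
Repeated squaring mod 31: 12^1 ≡ 12, 12^2 ≡ 12² = 144 ≡ 20, 12^4 ≡ 20² = 400 ≡ 28, 12^8 ≡ 28² = 784 ≡ 9, 12^16 ≡ 9² = 81 ≡ 19. Since 19 = 16 + 2 + 1, 12^19 ≡ 19·20·12: 19·20 = 380 ≡ 8, then 8·12 = 96 ≡ 3. So 12^19 ≡ 3 (mod 31).
Hence g⁻¹(12) = 3.

3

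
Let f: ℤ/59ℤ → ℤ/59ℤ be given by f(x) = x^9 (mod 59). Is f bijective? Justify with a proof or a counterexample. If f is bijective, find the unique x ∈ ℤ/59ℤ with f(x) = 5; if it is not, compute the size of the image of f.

Since 59 is prime, the nonzero elements of ℤ/59ℤ form a cyclic group of order 58.
As gcd(9, 58) = 1, raising to the 9th power is a bijection on this group: if u^9 ≡ v^9 then (uv^{−1})^9 = 1, and the only element of order dividing gcd(9, 58) = 1 is 1, so u = v.
With f(0) = 0 this makes f injective on all of ℤ/59ℤ, hence bijective (finite equal-size domain and codomain). In particular f is bijective.
Since f is bijective, we find the preimage of 5. The inverse of x ↦ x^9 on (ℤ/59ℤ)^× is x ↦ x^13, because 9·13 = 117 = 2·58 + 1 ≡ 1 (mod 58) and x^{58} = 1 for x ≠ 0 (Fermat). So f⁻¹(5) = 5^13 mod 59.
Repeated squaring mod 59: 5^1 ≡ 5, 5^2 ≡ 5² = 25, 5^4 ≡ 25² = 625 ≡ 35, 5^8 ≡ 35² = 1225 ≡ 45. Since 13 = 8 + 4 + 1, 5^13 ≡ 45·35·5: 45·35 = 1575 ≡ 41, then 41·5 = 205 ≡ 28. So 5^13 ≡ 28 (mod 59).
Hence f⁻¹(5) = 28.

28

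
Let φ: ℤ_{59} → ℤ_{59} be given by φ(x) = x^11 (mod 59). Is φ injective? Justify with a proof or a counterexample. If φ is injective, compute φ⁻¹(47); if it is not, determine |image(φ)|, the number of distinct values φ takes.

Since 59 is prime, the nonzero elements of ℤ_{59} form a cyclic group of order 58.
As gcd(11, 58) = 1, raising to the 11th power is a bijection on this group: if s^11 ≡ t^11 then (st^{−1})^11 = 1, and the only element of order dividing gcd(11, 58) = 1 is 1, so s = t.
With φ(0) = 0 this makes φ injective on all of ℤ_{59}, hence bijective (finite equal-size domain and codomain). In particular φ is injective.
Since φ is injective, we find the preimage of 47. The inverse of x ↦ x^11 on (ℤ_{59})^× is x ↦ x^37, because 11·37 = 407 = 7·58 + 1 ≡ 1 (mod 58) and x^{58} = 1 for x ≠ 0 (Fermat). So φ⁻¹(47) = 47^37 mod 59.
Repeated squaring mod 59: 47^1 ≡ 47, 47^2 ≡ 47² = 2209 ≡ 26, 47^4 ≡ 26² = 676 ≡ 27, 47^8 ≡ 27² = 729 ≡ 21, 47^16 ≡ 21² = 441 ≡ 28, 47^32 ≡ 28² = 784 ≡ 17. Since 37 = 32 + 4 + 1, 47^37 ≡ 17·27·47: 17·27 = 459 ≡ 46, then 46·47 = 2162 ≡ 38. So 47^37 ≡ 38 (mod 59).
Hence φ⁻¹(47) = 38.

38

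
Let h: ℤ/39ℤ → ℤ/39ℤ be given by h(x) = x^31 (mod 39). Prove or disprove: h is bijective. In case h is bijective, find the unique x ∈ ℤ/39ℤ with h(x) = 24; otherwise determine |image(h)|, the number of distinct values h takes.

Computing x^31 mod 39 for each x (by repeated squaring, reducing mod 39 at every step), the values h(0), h(1), …, h(38) are: 0, 1, 11, 3, 4, 8, 33, 19, 5, 9, 10, 2, 12, 13, 14, 24, 16, 17, 21, 7, 32, 18, 22, 23, 15, 25, 26, 27, 37, 29, 30, 34, 20, 6, 31, 35, 36, 28, 38.
Every element of ℤ/39ℤ appears exactly once in this list, so h is a bijection, and in particular bijective.
Since h is bijective, we read off the preimage of 24 from the same table: h(15) = 24, so h⁻¹(24) = 15.

15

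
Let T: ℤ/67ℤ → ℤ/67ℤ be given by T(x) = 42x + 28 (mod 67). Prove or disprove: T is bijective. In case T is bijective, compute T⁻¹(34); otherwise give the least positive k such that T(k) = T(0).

48

Recall that injectivity means: for all s, t in the domain, T(s) = T(t) implies s = t.
If T(s) = T(t), then 42s ≡ 42t (mod 67). Because gcd(42, 67) = 1, we may cancel 42 to get s ≡ t (mod 67).
We now compute 42⁻¹ mod 67 explicitly. Euclid's algorithm: 67 = 1·42 + 25, 42 = 1·25 + 17, 25 = 1·17 + 8, 17 = 2·8 + 1; back-substituting gives 1 = 8·42 − 5·67, so 42⁻¹ ≡ 8 (mod 67).
For any y ∈ ℤ/67ℤ, x = 8(y − 28) mod 67 satisfies T(x) = 42·8(y − 28) + 28 ≡ y (since 42·8 ≡ 1 mod 67). So every y has a preimage.
Hence T is bijective.
Since T is bijective, we find T⁻¹(34): we need 42x ≡ 34 − 28 ≡ 6 (mod 67). Using 42⁻¹ = 8: x ≡ 8·6 = 48, so x = 48.
Check: T(48) = 42·48 + 28 = 2044 = 30·67 + 34 ≡ 34 (mod 67).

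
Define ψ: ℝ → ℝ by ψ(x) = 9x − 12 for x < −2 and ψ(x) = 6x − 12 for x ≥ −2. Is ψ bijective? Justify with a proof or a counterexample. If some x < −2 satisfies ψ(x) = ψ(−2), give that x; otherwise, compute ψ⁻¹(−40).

-28/9

Both pieces are strictly increasing (slopes 9 and 6), so each is injective on its own interval.
The left piece maps (−∞, −2) onto (−∞, −30); the right piece maps [−2, ∞) onto [−24, ∞).
The images leave a gap (−30 has no preimage), so ψ is not surjective, hence not bijective.
Because the two images are disjoint, no x < −2 has ψ(x) = ψ(−2), so we compute ψ⁻¹(−40): −40 lies in (−∞, −30), so solve 9x − 12 = −40: x = (−40 + 12)/9 = −28/9.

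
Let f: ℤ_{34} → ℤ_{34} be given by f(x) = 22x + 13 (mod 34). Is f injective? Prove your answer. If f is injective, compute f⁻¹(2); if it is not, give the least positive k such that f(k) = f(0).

17

Recall that f is injective when f(a) = f(b) forces a = b.
We have gcd(22, 34) = 2 > 1. Taking a = 0 and b = 17: f(0) = 13 and f(17) = 22·17 + 13 = 387 ≡ 13 (mod 34).
So f(0) = f(17) while 0 ≠ 17, so f is not injective.
Since f is not injective, we find the least positive k with f(k) = f(0): this means 22k ≡ 0 (mod 34), i.e. 34 ∣ 22k. Since gcd(22, 34) = 2, dividing through by 2 this holds exactly when 17 ∣ 11k, and as gcd(11, 17) = 1, exactly when 17 ∣ k.
The smallest positive such k is 17.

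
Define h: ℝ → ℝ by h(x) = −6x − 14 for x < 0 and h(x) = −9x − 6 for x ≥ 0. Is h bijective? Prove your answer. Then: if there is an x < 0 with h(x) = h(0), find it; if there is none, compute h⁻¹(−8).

Both pieces are strictly decreasing (slopes −6 and −9), so each is injective on its own interval.
The left piece maps (−∞, 0) onto (−14, ∞); the right piece maps [0, ∞) onto (−∞, −6].
These images overlap. In particular h(0) = −6 (right piece), and solving −6x − 14 = −6 on the left piece gives x = −4/3 < 0.
So h(−4/3) = h(0) with −4/3 ≠ 0, and h is not injective, hence not bijective. This x = −4/3 is the requested value below 0.

-4/3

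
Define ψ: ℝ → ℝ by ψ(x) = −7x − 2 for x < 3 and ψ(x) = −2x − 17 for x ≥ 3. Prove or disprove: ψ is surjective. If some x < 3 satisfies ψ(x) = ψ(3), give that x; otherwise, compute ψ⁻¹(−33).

8

Both pieces are strictly decreasing (slopes −7 and −2), so each is injective on its own interval.
The left piece maps (−∞, 3) onto (−23, ∞); the right piece maps [3, ∞) onto (−∞, −23].
These images together cover ℝ, so ψ is surjective.
Because the two images are disjoint, no x < 3 has ψ(x) = ψ(3), so we compute ψ⁻¹(−33): −33 lies in (−∞, −23], so solve −2x − 17 = −33: x = (−33 + 17)/(−2) = 8.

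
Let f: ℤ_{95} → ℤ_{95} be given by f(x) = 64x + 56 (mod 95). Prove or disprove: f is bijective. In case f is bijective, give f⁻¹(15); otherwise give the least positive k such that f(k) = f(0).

81

If f(s) = f(t), then 64s ≡ 64t (mod 95). Because gcd(64, 95) = 1, we may cancel 64 to get s ≡ t (mod 95).
We now compute 64⁻¹ mod 95 explicitly. Euclid's algorithm: 95 = 1·64 + 31, 64 = 2·31 + 2, 31 = 15·2 + 1; back-substituting gives 1 = 49·64 − 33·95, so 64⁻¹ ≡ 49 (mod 95).
Then y ↦ 49(y − 56) is a two-sided inverse to f, so every y ∈ ℤ_{95} has a preimage.
So f is bijective.
Since f is bijective, we find f⁻¹(15): we need 64x ≡ 15 − 56 ≡ 54 (mod 95). Using 64⁻¹ = 49: x ≡ 49·54 = 2646 = 27·95 + 81, so x = 81.
Check: f(81) = 64·81 + 56 = 5240 = 55·95 + 15 ≡ 15 (mod 95).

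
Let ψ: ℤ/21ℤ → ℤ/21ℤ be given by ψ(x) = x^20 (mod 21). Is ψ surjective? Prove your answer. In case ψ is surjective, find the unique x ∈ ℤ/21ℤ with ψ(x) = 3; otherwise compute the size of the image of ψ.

8

ψ(2): Repeated squaring mod 21: 2^1 ≡ 2, 2^2 ≡ 2² = 4, 2^4 ≡ 4² = 16, 2^8 ≡ 16² = 256 ≡ 4, 2^16 ≡ 4² = 16. Since 20 = 16 + 4, 2^20 ≡ 16·16: 16·16 = 256 ≡ 4. So 2^20 ≡ 4 (mod 21).
ψ(5): Repeated squaring mod 21: 5^1 ≡ 5, 5^2 ≡ 5² = 25 ≡ 4, 5^4 ≡ 4² = 16, 5^8 ≡ 16² = 256 ≡ 4, 5^16 ≡ 4² = 16. Since 20 = 16 + 4, 5^20 ≡ 16·16: 16·16 = 256 ≡ 4. So 5^20 ≡ 4 (mod 21).
So ψ(2) = ψ(5) = 4 while 2 ≠ 5, thus ψ is not injective.
A non-injective map from the 21-element set ℤ/21ℤ to itself takes at most 20 distinct values, so it cannot be surjective. Therefore ψ is not surjective.
Since ψ is not surjective, we determine |image(ψ)|. Computing x^20 mod 21 for each x (by repeated squaring, reducing mod 21 at every step), the values ψ(0), ψ(1), …, ψ(20) are: 0, 1, 4, 9, 16, 4, 15, 7, 1, 18, 16, 16, 18, 1, 7, 15, 4, 16, 9, 4, 1.
The distinct values are {0, 1, 4, 7, 9, 15, 16, 18}; there are 8 of them.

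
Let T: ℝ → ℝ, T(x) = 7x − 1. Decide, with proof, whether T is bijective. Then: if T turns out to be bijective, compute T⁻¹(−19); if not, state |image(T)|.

-18/7

Suppose T(u) = T(v). Then 7u − 1 = 7v − 1, thus 7u = 7v, hence u = v.
For any y ∈ ℝ, x = (y + 1)/7 satisfies T(x) = y.
Thus T is bijective.
Since T is bijective, we compute T⁻¹(−19) = (−19 + 1)/7 = −18/7.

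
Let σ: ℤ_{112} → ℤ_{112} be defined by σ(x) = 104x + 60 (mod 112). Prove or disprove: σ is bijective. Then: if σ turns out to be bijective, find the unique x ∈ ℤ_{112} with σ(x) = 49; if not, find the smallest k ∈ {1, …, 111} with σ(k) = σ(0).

We have gcd(104, 112) = 8 > 1. Taking u = 0 and v = 14: σ(0) = 60 and σ(14) = 104·14 + 60 = 1516 ≡ 60 (mod 112).
So σ(0) = σ(14) while 0 ≠ 14, hence σ is not injective, hence not bijective.
Since σ is not bijective, we find the least positive k with σ(k) = σ(0): this means 104k ≡ 0 (mod 112), i.e. 112 ∣ 104k. Since gcd(104, 112) = 8, dividing through by 8 this holds exactly when 14 ∣ 13k, and as gcd(13, 14) = 1, exactly when 14 ∣ k.
The smallest positive such k is 14.

14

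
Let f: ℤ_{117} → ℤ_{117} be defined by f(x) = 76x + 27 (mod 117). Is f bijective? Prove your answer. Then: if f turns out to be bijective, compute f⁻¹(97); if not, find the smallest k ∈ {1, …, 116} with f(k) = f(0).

4

If f(s) = f(t), then 76s ≡ 76t (mod 117). Because gcd(76, 117) = 1, we may cancel 76 to get s ≡ t (mod 117).
We now compute 76⁻¹ mod 117 explicitly. Euclid's algorithm: 117 = 1·76 + 41, 76 = 1·41 + 35, 41 = 1·35 + 6, 35 = 5·6 + 5, 6 = 1·5 + 1; back-substituting gives 1 = 97·76 − 63·117, so 76⁻¹ ≡ 97 (mod 117).
Then y ↦ 97(y − 27) is a two-sided inverse to f, so every y ∈ ℤ_{117} has a preimage.
So f is bijective.
Since f is bijective, we find f⁻¹(97): we need 76x ≡ 97 − 27 ≡ 70 (mod 117). Using 76⁻¹ = 97: x ≡ 97·70 = 6790 = 58·117 + 4, so x = 4.
Check: f(4) = 76·4 + 27 = 331 = 2·117 + 97 ≡ 97 (mod 117).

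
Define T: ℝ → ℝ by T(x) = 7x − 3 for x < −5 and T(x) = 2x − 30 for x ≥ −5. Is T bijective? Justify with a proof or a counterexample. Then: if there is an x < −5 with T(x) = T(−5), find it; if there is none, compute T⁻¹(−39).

Both pieces are strictly increasing (slopes 7 and 2), so each is injective on its own interval.
The left piece maps (−∞, −5) onto (−∞, −38); the right piece maps [−5, ∞) onto [−40, ∞).
These images overlap. In particular T(−5) = −40 (right piece), and solving 7x − 3 = −40 on the left piece gives x = −37/7 < −5.
So T(−37/7) = T(−5) with −37/7 ≠ −5, and T is not injective, hence not bijective. This x = −37/7 is the requested value below −5.

-37/7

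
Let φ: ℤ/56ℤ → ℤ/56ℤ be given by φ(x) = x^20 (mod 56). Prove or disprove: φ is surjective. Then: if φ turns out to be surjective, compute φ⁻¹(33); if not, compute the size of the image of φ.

φ(6): Repeated squaring mod 56: 6^1 ≡ 6, 6^2 ≡ 6² = 36, 6^4 ≡ 36² = 1296 ≡ 8, 6^8 ≡ 8² = 64 ≡ 8, 6^16 ≡ 8² = 64 ≡ 8. Since 20 = 16 + 4, 6^20 ≡ 8·8: 8·8 = 64 ≡ 8. So 6^20 ≡ 8 (mod 56).
φ(8): Repeated squaring mod 56: 8^1 ≡ 8, 8^2 ≡ 8² = 64 ≡ 8, 8^4 ≡ 8² = 64 ≡ 8, 8^8 ≡ 8² = 64 ≡ 8, 8^16 ≡ 8² = 64 ≡ 8. Since 20 = 16 + 4, 8^20 ≡ 8·8: 8·8 = 64 ≡ 8. So 8^20 ≡ 8 (mod 56).
So φ(6) = φ(8) = 8 while 6 ≠ 8, therefore φ is not injective.
A non-injective map from the 56-element set ℤ/56ℤ to itself takes at most 55 distinct values, so it cannot be surjective. Thus φ is not surjective.
Since φ is not surjective, we determine |image(φ)|. Computing x^20 mod 56 for each x (by repeated squaring, reducing mod 56 at every step), the values φ(0), φ(1), …, φ(55) are: 0, 1, 32, 9, 16, 25, 8, 49, 8, 25, 16, 9, 32, 1, 0, 1, 32, 9, 16, 25, 8, 49, 8, 25, 16, 9, 32, 1, 0, 1, 32, 9, 16, 25, 8, 49, 8, 25, 16, 9, 32, 1, 0, 1, 32, 9, 16, 25, 8, 49, 8, 25, 16, 9, 32, 1.
The distinct values are {0, 1, 8, 9, 16, 25, 32, 49}; there are 8 of them.

8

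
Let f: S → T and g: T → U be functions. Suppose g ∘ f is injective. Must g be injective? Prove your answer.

not injective

No. Take S = {1, 2}, T = {1, 2, 3, 4, 5}, U = {1, 2, 3, 4, 5}, f(a) = a for each a ∈ S, and g(b) = 4 if b ∈ {4, 5} else g(b) = b.
Then g ∘ f = f is injective (S ⊂ T and f is the inclusion), but g(4) = g(5) = 4 with 4 ≠ 5, so g is not injective.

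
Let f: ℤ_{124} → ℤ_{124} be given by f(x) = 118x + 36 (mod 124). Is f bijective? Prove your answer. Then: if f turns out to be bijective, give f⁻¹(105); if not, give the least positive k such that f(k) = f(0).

We have gcd(118, 124) = 2 > 1. Taking x_1 = 0 and x_2 = 62: f(0) = 36 and f(62) = 118·62 + 36 = 7352 ≡ 36 (mod 124).
So f(0) = f(62) while 0 ≠ 62, thus f is not injective, hence not bijective.
Since f is not bijective, we find the least positive k with f(k) = f(0): this means 118k ≡ 0 (mod 124), i.e. 124 ∣ 118k. Since gcd(118, 124) = 2, dividing through by 2 this holds exactly when 62 ∣ 59k, and as gcd(59, 62) = 1, exactly when 62 ∣ k.
The smallest positive such k is 62.

62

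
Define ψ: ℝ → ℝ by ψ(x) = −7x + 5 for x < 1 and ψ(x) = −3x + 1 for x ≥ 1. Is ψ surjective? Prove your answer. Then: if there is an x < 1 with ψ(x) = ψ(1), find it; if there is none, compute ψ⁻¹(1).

Both pieces are strictly decreasing (slopes −7 and −3), so each is injective on its own interval.
The left piece maps (−∞, 1) onto (−2, ∞); the right piece maps [1, ∞) onto (−∞, −2].
These images together cover ℝ, so ψ is surjective.
Because the two images are disjoint, no x < 1 has ψ(x) = ψ(1), so we compute ψ⁻¹(1): 1 lies in (−2, ∞), so solve −7x + 5 = 1: x = (1 − 5)/(−7) = 4/7.

4/7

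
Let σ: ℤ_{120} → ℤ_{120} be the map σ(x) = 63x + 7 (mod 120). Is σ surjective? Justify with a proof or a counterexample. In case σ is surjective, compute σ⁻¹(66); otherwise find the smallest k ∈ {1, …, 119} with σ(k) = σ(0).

Recall: surjectivity means every element of the codomain has a preimage under σ.
Since gcd(63, 120) = 3, we have 63x ≡ 0 (mod 3) for all x, so σ(x) ≡ 1 (mod 3).
But 0 ≢ 1 (mod 3), so 0 ∈ ℤ_{120} has no preimage. Therefore σ is not surjective.
Since σ is not surjective, we find the least positive k with σ(k) = σ(0): this means 63k ≡ 0 (mod 120), i.e. 120 ∣ 63k. Since gcd(63, 120) = 3, dividing through by 3 this holds exactly when 40 ∣ 21k, and as gcd(21, 40) = 1, exactly when 40 ∣ k.
The smallest positive such k is 40.

40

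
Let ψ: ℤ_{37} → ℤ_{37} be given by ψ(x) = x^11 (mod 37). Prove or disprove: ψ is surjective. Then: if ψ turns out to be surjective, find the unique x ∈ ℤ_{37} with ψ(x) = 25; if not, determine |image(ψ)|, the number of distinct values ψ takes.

Since 37 is prime, the nonzero elements of ℤ_{37} form a cyclic group of order 36.
As gcd(11, 36) = 1, raising to the 11th power is a bijection on this group: if s^11 ≡ t^11 then (st^{−1})^11 = 1, and the only element of order dividing gcd(11, 36) = 1 is 1, so s = t.
With ψ(0) = 0 this makes ψ injective on all of ℤ_{37}, hence bijective (finite equal-size domain and codomain). In particular ψ is surjective.
Since ψ is surjective, we find the preimage of 25. The inverse of x ↦ x^11 on (ℤ_{37})^× is x ↦ x^23, because 11·23 = 253 = 7·36 + 1 ≡ 1 (mod 36) and x^{36} = 1 for x ≠ 0 (Fermat). So ψ⁻¹(25) = 25^23 mod 37.
Repeated squaring mod 37: 25^1 ≡ 25, 25^2 ≡ 25² = 625 ≡ 33, 25^4 ≡ 33² = 1089 ≡ 16, 25^8 ≡ 16² = 256 ≡ 34, 25^16 ≡ 34² = 1156 ≡ 9. Since 23 = 16 + 4 + 2 + 1, 25^23 ≡ 9·16·33·25: 9·16 = 144 ≡ 33, then 33·33 = 1089 ≡ 16, then 16·25 = 400 ≡ 30. So 25^23 ≡ 30 (mod 37).
Hence ψ⁻¹(25) = 30.

30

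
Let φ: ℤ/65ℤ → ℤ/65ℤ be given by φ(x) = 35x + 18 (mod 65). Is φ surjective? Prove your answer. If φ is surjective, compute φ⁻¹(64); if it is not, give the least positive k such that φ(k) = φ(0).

Since gcd(35, 65) = 5, we have 35x ≡ 0 (mod 5) for all x, so φ(x) ≡ 3 (mod 5).
But 0 ≢ 3 (mod 5), so 0 ∈ ℤ/65ℤ has no preimage. So φ is not surjective.
Since φ is not surjective, we find the least positive k with φ(k) = φ(0): this means 35k ≡ 0 (mod 65), i.e. 65 ∣ 35k. Since gcd(35, 65) = 5, dividing through by 5 this holds exactly when 13 ∣ 7k, and as gcd(7, 13) = 1, exactly when 13 ∣ k.
The smallest positive such k is 13.

13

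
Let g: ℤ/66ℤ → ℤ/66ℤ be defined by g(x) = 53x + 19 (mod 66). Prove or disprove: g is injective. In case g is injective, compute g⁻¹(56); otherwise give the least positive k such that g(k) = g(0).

If g(s) = g(t), then 53s ≡ 53t (mod 66). Because gcd(53, 66) = 1, we may cancel 53 to get s ≡ t (mod 66).
So g is injective.
We now compute 53⁻¹ mod 66 explicitly. Euclid's algorithm: 66 = 1·53 + 13, 53 = 4·13 + 1; back-substituting gives 1 = 5·53 − 4·66, so 53⁻¹ ≡ 5 (mod 66).
Since g is injective, we find g⁻¹(56): we need 53x ≡ 56 − 19 ≡ 37 (mod 66). Using 53⁻¹ = 5: x ≡ 5·37 = 185 = 2·66 + 53, so x = 53.
Check: g(53) = 53·53 + 19 = 2828 = 42·66 + 56 ≡ 56 (mod 66).

53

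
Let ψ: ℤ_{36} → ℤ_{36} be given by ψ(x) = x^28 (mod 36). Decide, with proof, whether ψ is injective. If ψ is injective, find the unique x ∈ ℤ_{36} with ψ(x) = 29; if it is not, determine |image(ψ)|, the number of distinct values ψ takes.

8

ψ(0) = 0^28 = 0.
ψ(6): Repeated squaring mod 36: 6^1 ≡ 6, 6^2 ≡ 6² = 36 ≡ 0, 6^4 ≡ 0² = 0, 6^8 ≡ 0² = 0, 6^16 ≡ 0² = 0. Since 28 = 16 + 8 + 4, 6^28 ≡ 0·0·0: 0·0 = 0, then 0·0 = 0. So 6^28 ≡ 0 (mod 36).
So ψ(0) = ψ(6) = 0 while 0 ≠ 6, thus ψ is not injective.
Since ψ is not injective, we determine |image(ψ)|. Computing x^28 mod 36 for each x (by repeated squaring, reducing mod 36 at every step), the values ψ(0), ψ(1), …, ψ(35) are: 0, 1, 16, 9, 4, 13, 0, 25, 28, 9, 28, 25, 0, 13, 4, 9, 16, 1, 0, 1, 16, 9, 4, 13, 0, 25, 28, 9, 28, 25, 0, 13, 4, 9, 16, 1.
The distinct values are {0, 1, 4, 9, 13, 16, 25, 28}; there are 8 of them.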